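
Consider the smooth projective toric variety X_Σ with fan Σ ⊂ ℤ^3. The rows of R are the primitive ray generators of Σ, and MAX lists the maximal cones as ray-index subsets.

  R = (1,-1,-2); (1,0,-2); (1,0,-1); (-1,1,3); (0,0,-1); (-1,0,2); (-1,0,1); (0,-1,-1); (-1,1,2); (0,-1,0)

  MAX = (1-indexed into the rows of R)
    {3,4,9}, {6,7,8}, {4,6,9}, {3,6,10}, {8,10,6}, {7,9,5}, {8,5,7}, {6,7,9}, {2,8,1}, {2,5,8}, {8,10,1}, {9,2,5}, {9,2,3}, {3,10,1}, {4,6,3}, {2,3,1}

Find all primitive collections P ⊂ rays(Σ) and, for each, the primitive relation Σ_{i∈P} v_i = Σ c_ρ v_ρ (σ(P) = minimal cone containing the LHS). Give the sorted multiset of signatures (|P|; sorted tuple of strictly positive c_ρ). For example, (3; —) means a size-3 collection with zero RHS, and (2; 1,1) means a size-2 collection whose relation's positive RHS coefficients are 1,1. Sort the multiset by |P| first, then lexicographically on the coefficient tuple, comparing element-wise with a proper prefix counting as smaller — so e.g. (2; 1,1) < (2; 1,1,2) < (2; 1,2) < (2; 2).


Minimal non-faces — 22 found among 10 rays, 16 max cones:

  P={1,9}:  v_{1} + v_{9} = 0  →  sig = (2; —)
  P={2,6}:  v_{2} + v_{6} = 0  →  sig = (2; —)
  P={3,7}:  v_{3} + v_{7} = 0  →  sig = (2; —)
  P={1,6}:  v_{1} + v_{6} = v_{10}  →  sig = (2; 1)
  P={1,7}:  v_{1} + v_{7} = v_{8}  →  sig = (2; 1)
  P={2,7}:  v_{2} + v_{7} = v_{5}  →  sig = (2; 1)
  P={2,10}:  v_{2} + v_{10} = v_{1}  →  sig = (2; 1)
  P={3,5}:  v_{3} + v_{5} = v_{2}  →  sig = (2; 1)
  P={3,8}:  v_{3} + v_{8} = v_{1}  →  sig = (2; 1)
  P={4,5}:  v_{4} + v_{5} = v_{9}  →  sig = (2; 1)
  P={4,8}:  v_{4} + v_{8} = v_{6}  →  sig = (2; 1)
  P={5,6}:  v_{5} + v_{6} = v_{7}  →  sig = (2; 1)
  P={5,10}:  v_{5} + v_{10} = v_{8}  →  sig = (2; 1)
  P={8,9}:  v_{8} + v_{9} = v_{7}  →  sig = (2; 1)
  P={9,10}:  v_{9} + v_{10} = v_{6}  →  sig = (2; 1)
  P={1,4}:  v_{1} + v_{4} = v_{3} + v_{6}  →  sig = (2; 1,1)
  P={1,5}:  v_{1} + v_{5} = v_{2} + v_{8}  →  sig = (2; 1,1)
  P={2,4}:  v_{2} + v_{4} = v_{3} + v_{9}  →  sig = (2; 1,1)
  P={4,7}:  v_{4} + v_{7} = v_{6} + v_{9}  →  sig = (2; 1,1)
  P={7,10}:  v_{7} + v_{10} = v_{6} + v_{8}  →  sig = (2; 1,1)
  P={4,10}:  v_{4} + v_{10} = v_{3} + 2·v_{6}  →  sig = (2; 1,2)
  P={3,6,9}:  v_{3} + v_{6} + v_{9} = v_{4}  →  sig = (3; 1)

Sorted signature multiset PRS(X):
    (2; —)
    (2; —)
    (2; —)
    (2; 1)
    (2; 1)
    (2; 1)
    (2; 1)
    (2; 1)
    (2; 1)
    (2; 1)
    (2; 1)
    (2; 1)
    (2; 1)
    (2; 1)
    (2; 1)
    (2; 1,1)
    (2; 1,1)
    (2; 1,1)
    (2; 1,1)
    (2; 1,1)
    (2; 1,2)
    (3; 1)


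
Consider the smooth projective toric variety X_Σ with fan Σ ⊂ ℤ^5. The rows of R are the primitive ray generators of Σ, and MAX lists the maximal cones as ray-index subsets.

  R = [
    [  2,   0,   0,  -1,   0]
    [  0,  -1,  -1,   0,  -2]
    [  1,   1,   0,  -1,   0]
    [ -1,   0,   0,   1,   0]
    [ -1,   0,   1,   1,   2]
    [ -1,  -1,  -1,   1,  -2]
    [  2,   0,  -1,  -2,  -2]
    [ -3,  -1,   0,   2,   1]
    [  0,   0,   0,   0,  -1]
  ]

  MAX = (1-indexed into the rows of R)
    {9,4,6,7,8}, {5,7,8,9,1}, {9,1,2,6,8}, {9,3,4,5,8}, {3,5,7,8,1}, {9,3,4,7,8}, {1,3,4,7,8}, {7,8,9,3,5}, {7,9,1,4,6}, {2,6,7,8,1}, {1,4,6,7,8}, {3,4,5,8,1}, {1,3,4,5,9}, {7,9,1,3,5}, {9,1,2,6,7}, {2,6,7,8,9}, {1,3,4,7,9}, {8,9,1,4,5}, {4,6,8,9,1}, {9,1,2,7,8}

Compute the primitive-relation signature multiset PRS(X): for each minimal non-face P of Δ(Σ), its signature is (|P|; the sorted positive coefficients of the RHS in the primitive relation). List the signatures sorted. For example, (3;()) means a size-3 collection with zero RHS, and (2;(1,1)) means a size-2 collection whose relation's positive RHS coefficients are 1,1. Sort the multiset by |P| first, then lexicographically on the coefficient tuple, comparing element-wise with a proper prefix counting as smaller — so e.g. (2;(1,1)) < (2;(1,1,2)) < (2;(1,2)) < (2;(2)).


Σ has 9 primitive collections:

  P = {2,4}:  v_{2} + v_{4} = v_{6} ; sig = (2;(1))
  P = {2,3}:  v_{2} + v_{3} = v_{4} + v_{7} ; sig = (2;(1,1))
  P = {2,5}:  v_{2} + v_{5} = v_{1} + v_{8} + v_{9} ; sig = (2;(1,1,1))
  P = {5,6}:  v_{5} + v_{6} = v_{1} + v_{4} + v_{8} + v_{9} ; sig = (2;(1,1,1,1))
  P = {3,6}:  v_{3} + v_{6} = 2·v_{4} + v_{7} ; sig = (2;(1,2))
  P = {4,5,7}:  v_{4} + v_{5} + v_{7} = 0 ; sig = (3;())
  P = {1,3,8,9}:  v_{1} + v_{3} + v_{8} + v_{9} = 0 ; sig = (4;())
  P = {1,4,7,8,9}:  v_{1} + v_{4} + v_{7} + v_{8} + v_{9} = v_{2} ; sig = (5;(1))
  P = {1,6,7,8,9}:  v_{1} + v_{6} + v_{7} + v_{8} + v_{9} = 2·v_{2} ; sig = (5;(2))

so the primitive-relation signature multiset is
    (2;(1))
    (2;(1,1))
    (2;(1,1,1))
    (2;(1,1,1,1))
    (2;(1,2))
    (3;())
    (4;())
    (5;(1))
    (5;(2))


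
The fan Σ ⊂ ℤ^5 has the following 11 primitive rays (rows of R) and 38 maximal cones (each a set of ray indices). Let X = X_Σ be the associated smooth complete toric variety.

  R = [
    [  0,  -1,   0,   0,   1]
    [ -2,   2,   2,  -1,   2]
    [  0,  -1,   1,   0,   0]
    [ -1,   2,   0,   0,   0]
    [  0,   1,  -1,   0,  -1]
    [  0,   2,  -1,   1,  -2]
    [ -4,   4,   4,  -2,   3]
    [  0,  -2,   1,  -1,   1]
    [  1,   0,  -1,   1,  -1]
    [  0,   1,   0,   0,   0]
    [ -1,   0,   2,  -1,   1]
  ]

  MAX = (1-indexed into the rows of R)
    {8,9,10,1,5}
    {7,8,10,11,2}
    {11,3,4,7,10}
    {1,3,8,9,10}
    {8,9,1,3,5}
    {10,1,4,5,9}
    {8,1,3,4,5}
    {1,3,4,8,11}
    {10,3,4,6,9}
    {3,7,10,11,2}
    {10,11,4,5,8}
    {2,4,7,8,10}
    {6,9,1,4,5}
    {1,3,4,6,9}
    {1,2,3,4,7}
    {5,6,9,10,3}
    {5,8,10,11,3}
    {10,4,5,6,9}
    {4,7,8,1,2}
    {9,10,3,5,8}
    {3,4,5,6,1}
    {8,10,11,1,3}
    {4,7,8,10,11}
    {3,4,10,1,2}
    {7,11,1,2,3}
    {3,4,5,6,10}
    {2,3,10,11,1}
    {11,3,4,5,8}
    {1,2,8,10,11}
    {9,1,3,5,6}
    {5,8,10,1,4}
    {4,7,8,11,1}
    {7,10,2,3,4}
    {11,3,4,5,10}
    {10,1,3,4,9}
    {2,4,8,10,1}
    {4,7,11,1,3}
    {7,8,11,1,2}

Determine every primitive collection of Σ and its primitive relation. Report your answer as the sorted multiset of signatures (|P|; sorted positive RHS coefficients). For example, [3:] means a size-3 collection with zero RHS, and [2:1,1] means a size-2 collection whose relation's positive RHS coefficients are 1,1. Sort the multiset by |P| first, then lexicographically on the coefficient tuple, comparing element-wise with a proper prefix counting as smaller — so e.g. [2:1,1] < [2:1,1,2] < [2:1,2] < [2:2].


The 20 primitive collections of Σ (r=11, n=5):

  • {6,8}:  v_{6} + v_{8} = v_{3} + v_{5}  ⟹  sig = [2:1,1]
  • {9,11}:  v_{9} + v_{11} = v_{3} + v_{10}  ⟹  sig = [2:1,1]
  • {7,9}:  v_{7} + v_{9} = v_{2} + v_{3} + v_{4} + v_{10}  ⟹  sig = [2:1,1,1,1]
  • {2,9}:  v_{2} + v_{9} = v_{1} + v_{3} + v_{4} + 2·v_{10}  ⟹  sig = [2:1,1,1,2]
  • {6,11}:  v_{6} + v_{11} = 2·v_{3} + v_{4} + v_{5} + v_{10}  ⟹  sig = [2:1,1,1,2]
  • {5,7}:  v_{5} + v_{7} = 3·v_{4} + v_{8} + v_{10} + v_{11}  ⟹  sig = [2:1,1,1,3]
  • {6,7}:  v_{6} + v_{7} = v_{3} + 3·v_{4} + v_{10} + v_{11}  ⟹  sig = [2:1,1,1,3]
  • {2,5}:  v_{2} + v_{5} = 2·v_{4} + v_{8} + v_{10}  ⟹  sig = [2:1,1,2]
  • {2,6}:  v_{2} + v_{6} = v_{3} + 2·v_{4} + v_{10}  ⟹  sig = [2:1,1,2]
  • {4,8,9}:  v_{4} + v_{8} + v_{9} = 0  ⟹  sig = [3:]
  • {2,4,11}:  v_{2} + v_{4} + v_{11} = v_{7}  ⟹  sig = [3:1]
  • {1,5,11}:  v_{1} + v_{5} + v_{11} = v_{4} + v_{8}  ⟹  sig = [3:1,1]
  • {1,6,10}:  v_{1} + v_{6} + v_{10} = v_{4} + v_{9}  ⟹  sig = [3:1,1]
  • {3,7,8}:  v_{3} + v_{7} + v_{8} = v_{1} + v_{4} + 3·v_{11}  ⟹  sig = [3:1,1,3]
  • {2,3,8}:  v_{2} + v_{3} + v_{8} = v_{1} + 2·v_{11}  ⟹  sig = [3:1,2]
  • {1,7,10}:  v_{1} + v_{7} + v_{10} = 2·v_{2}  ⟹  sig = [3:2]
  • {1,3,5,10}:  v_{1} + v_{3} + v_{5} + v_{10} = 0  ⟹  sig = [4:]
  • {1,4,10,11}:  v_{1} + v_{4} + v_{10} + v_{11} = v_{2}  ⟹  sig = [4:1]
  • {3,4,5,9}:  v_{3} + v_{4} + v_{5} + v_{9} = v_{6}  ⟹  sig = [4:1]
  • {3,4,8,10}:  v_{3} + v_{4} + v_{8} + v_{10} = v_{11}  ⟹  sig = [4:1]

so the primitive-relation signature multiset is
[[2:1,1], [2:1,1], [2:1,1,1,1], [2:1,1,1,2], [2:1,1,1,2], [2:1,1,1,3], [2:1,1,1,3], [2:1,1,2], [2:1,1,2], [3:], [3:1], [3:1,1], [3:1,1], [3:1,1,3], [3:1,2], [3:2], [4:], [4:1], [4:1], [4:1]]


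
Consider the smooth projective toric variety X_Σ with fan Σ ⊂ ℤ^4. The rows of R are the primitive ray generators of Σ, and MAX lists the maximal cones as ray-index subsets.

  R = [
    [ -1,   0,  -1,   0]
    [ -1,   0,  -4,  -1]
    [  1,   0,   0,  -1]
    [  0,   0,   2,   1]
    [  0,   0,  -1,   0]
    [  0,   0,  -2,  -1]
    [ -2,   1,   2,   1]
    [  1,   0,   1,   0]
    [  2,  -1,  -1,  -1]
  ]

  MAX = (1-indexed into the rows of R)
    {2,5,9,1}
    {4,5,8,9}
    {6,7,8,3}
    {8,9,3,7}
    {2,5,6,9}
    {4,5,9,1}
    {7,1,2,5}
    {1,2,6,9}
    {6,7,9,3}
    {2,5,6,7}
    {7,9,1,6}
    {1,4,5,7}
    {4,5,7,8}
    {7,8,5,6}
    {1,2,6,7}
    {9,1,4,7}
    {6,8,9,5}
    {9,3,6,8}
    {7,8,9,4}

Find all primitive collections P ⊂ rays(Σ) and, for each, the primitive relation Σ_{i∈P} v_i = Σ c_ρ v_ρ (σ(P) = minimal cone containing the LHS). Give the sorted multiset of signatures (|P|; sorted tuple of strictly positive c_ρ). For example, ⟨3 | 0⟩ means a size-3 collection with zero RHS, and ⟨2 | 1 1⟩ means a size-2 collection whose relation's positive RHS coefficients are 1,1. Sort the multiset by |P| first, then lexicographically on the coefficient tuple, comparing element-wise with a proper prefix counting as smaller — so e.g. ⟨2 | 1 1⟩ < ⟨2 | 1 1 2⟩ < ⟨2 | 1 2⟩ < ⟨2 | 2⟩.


Minimal non-faces — 12 found among 9 rays, 19 max cones:

  P={1,8}:  v_{1} + v_{8} = 0  ⇒ sig = ⟨2 | 0⟩
  P={4,6}:  v_{4} + v_{6} = 0  ⇒ sig = ⟨2 | 0⟩
  P={2,4}:  v_{2} + v_{4} = v_{1} + v_{5}  ⇒ sig = ⟨2 | 1 1⟩
  P={2,8}:  v_{2} + v_{8} = v_{5} + v_{6}  ⇒ sig = ⟨2 | 1 1⟩
  P={3,5}:  v_{3} + v_{5} = v_{6} + v_{8}  ⇒ sig = ⟨2 | 1 1⟩
  P={1,3}:  v_{1} + v_{3} = v_{6} + v_{7} + v_{9}  ⇒ sig = ⟨2 | 1 1 1⟩
  P={3,4}:  v_{3} + v_{4} = v_{7} + v_{8} + v_{9}  ⇒ sig = ⟨2 | 1 1 1⟩
  P={2,3}:  v_{2} + v_{3} = 2·v_{6}  ⇒ sig = ⟨2 | 2⟩
  P={5,7,9}:  v_{5} + v_{7} + v_{9} = 0  ⇒ sig = ⟨3 | 0⟩
  P={1,5,6}:  v_{1} + v_{5} + v_{6} = v_{2}  ⇒ sig = ⟨3 | 1⟩
  P={2,7,9}:  v_{2} + v_{7} + v_{9} = v_{1} + v_{6}  ⇒ sig = ⟨3 | 1 1⟩
  P={6,7,8,9}:  v_{6} + v_{7} + v_{8} + v_{9} = v_{3}  ⇒ sig = ⟨4 | 1⟩

Signatures (|P|; sorted positive RHS coefficients), sorted:
    |P|=2: 8 collections, coeffs (), (), (1,1), (1,1), (1,1), (1,1,1), (1,1,1), (2)
    |P|=3: 3 collections, coeffs (), (1), (1,1)
    |P|=4: 1 collection, coeffs (1)


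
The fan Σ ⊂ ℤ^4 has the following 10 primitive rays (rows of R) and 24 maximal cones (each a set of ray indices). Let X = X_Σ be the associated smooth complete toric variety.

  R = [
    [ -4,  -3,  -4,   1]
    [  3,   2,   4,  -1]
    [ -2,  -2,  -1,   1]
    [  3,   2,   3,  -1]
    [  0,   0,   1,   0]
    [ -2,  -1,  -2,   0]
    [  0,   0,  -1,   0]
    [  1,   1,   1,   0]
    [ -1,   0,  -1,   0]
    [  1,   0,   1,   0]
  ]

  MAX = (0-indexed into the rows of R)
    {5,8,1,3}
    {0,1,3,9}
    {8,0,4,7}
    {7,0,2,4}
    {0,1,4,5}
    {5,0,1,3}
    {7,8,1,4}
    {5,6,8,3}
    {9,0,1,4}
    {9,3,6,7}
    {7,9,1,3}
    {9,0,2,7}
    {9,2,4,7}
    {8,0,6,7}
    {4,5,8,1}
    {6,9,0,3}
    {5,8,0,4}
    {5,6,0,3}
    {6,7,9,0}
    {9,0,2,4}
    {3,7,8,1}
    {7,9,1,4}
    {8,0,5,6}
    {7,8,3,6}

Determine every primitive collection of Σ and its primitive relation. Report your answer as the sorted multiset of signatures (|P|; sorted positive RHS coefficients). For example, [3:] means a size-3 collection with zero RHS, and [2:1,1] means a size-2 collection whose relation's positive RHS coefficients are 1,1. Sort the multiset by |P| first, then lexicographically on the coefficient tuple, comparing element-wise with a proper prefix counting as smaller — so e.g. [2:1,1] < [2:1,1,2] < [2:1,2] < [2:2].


Δ(Σ) — 10 vertices, 16 min non-faces:

  {4,6}:  v_{4} + v_{6} = 0 — sig = [2:]
  {8,9}:  v_{8} + v_{9} = 0 — sig = [2:]
  {1,6}:  v_{1} + v_{6} = v_{3} — sig = [2:1]
  {3,4}:  v_{3} + v_{4} = v_{1} — sig = [2:1]
  {5,7}:  v_{5} + v_{7} = v_{8} — sig = [2:1]
  {2,3}:  v_{2} + v_{3} = v_{4} + v_{9} — sig = [2:1,1]
  {2,5}:  v_{2} + v_{5} = v_{0} + v_{4} — sig = [2:1,1]
  {5,9}:  v_{5} + v_{9} = v_{0} + v_{3} — sig = [2:1,1]
  {2,6}:  v_{2} + v_{6} = v_{0} + v_{7} + v_{9} — sig = [2:1,1,1]
  {2,8}:  v_{2} + v_{8} = v_{0} + v_{4} + v_{7} — sig = [2:1,1,1]
  {1,2}:  v_{1} + v_{2} = 2·v_{4} + v_{9} — sig = [2:1,2]
  {0,3,7}:  v_{0} + v_{3} + v_{7} = 0 — sig = [3:]
  {0,1,7}:  v_{0} + v_{1} + v_{7} = v_{4} — sig = [3:1]
  {0,3,8}:  v_{0} + v_{3} + v_{8} = v_{5} — sig = [3:1]
  {0,1,8}:  v_{0} + v_{1} + v_{8} = v_{4} + v_{5} — sig = [3:1,1]
  {0,4,7,9}:  v_{0} + v_{4} + v_{7} + v_{9} = v_{2} — sig = [4:1]

Sorted signature multiset PRS(X):
[[2:], [2:], [2:1], [2:1], [2:1], [2:1,1], [2:1,1], [2:1,1], [2:1,1,1], [2:1,1,1], [2:1,2], [3:], [3:1], [3:1], [3:1,1], [4:1]]


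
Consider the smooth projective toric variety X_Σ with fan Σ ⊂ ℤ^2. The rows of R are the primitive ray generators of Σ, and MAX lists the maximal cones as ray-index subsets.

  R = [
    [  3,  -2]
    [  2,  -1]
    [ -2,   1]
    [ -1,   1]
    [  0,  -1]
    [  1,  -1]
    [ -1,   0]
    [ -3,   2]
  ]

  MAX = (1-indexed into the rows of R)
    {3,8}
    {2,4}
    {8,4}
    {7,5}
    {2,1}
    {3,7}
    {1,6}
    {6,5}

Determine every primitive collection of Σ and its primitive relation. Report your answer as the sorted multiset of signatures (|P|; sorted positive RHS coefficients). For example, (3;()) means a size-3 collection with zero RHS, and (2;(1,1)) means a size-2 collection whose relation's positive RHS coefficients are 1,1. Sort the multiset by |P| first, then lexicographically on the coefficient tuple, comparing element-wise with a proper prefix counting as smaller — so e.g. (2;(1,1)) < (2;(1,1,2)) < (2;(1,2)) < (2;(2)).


Minimal non-faces — 20 found among 8 rays, 8 max cones:

  {1,8}:  v_{1} + v_{8} = 0  so sig = (2;())
  {2,3}:  v_{2} + v_{3} = 0  so sig = (2;())
  {4,6}:  v_{4} + v_{6} = 0  so sig = (2;())
  {1,3}:  v_{1} + v_{3} = v_{6}  so sig = (2;(1))
  {1,4}:  v_{1} + v_{4} = v_{2}  so sig = (2;(1))
  {2,6}:  v_{2} + v_{6} = v_{1}  so sig = (2;(1))
  {2,7}:  v_{2} + v_{7} = v_{6}  so sig = (2;(1))
  {2,8}:  v_{2} + v_{8} = v_{4}  so sig = (2;(1))
  {3,4}:  v_{3} + v_{4} = v_{8}  so sig = (2;(1))
  {3,6}:  v_{3} + v_{6} = v_{7}  so sig = (2;(1))
  {4,5}:  v_{4} + v_{5} = v_{7}  so sig = (2;(1))
  {4,7}:  v_{4} + v_{7} = v_{3}  so sig = (2;(1))
  {6,7}:  v_{6} + v_{7} = v_{5}  so sig = (2;(1))
  {6,8}:  v_{6} + v_{8} = v_{3}  so sig = (2;(1))
  {5,8}:  v_{5} + v_{8} = v_{3} + v_{7}  so sig = (2;(1,1))
  {1,7}:  v_{1} + v_{7} = 2·v_{6}  so sig = (2;(2))
  {2,5}:  v_{2} + v_{5} = 2·v_{6}  so sig = (2;(2))
  {3,5}:  v_{3} + v_{5} = 2·v_{7}  so sig = (2;(2))
  {7,8}:  v_{7} + v_{8} = 2·v_{3}  so sig = (2;(2))
  {1,5}:  v_{1} + v_{5} = 3·v_{6}  so sig = (2;(3))

Signatures (|P|; sorted positive RHS coefficients), sorted:
[(2;()), (2;()), (2;()), (2;(1)), (2;(1)), (2;(1)), (2;(1)), (2;(1)), (2;(1)), (2;(1)), (2;(1)), (2;(1)), (2;(1)), (2;(1)), (2;(1,1)), (2;(2)), (2;(2)), (2;(2)), (2;(2)), (2;(3))]


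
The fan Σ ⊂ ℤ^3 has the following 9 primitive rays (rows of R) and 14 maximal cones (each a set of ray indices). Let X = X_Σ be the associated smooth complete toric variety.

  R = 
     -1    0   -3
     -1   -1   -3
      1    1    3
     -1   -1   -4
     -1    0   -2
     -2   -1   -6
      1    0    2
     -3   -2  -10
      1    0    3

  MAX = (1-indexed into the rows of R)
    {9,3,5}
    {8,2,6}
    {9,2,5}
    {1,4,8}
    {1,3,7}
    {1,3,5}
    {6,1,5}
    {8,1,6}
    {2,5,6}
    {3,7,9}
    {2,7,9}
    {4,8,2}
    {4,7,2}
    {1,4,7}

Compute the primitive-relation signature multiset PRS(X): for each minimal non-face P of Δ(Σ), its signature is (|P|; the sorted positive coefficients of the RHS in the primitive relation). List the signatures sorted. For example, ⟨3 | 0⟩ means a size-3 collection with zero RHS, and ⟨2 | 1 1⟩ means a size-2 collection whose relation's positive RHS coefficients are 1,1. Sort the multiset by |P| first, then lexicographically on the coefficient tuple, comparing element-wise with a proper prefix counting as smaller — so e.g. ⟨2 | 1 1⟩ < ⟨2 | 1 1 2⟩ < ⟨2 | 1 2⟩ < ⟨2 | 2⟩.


Δ(Σ) — 9 vertices, 15 min non-faces:

  • {1,9}:  v_{1} + v_{9} = 0  so sig = ⟨2 | 0⟩
  • {2,3}:  v_{2} + v_{3} = 0  so sig = ⟨2 | 0⟩
  • {5,7}:  v_{5} + v_{7} = 0  so sig = ⟨2 | 0⟩
  • {1,2}:  v_{1} + v_{2} = v_{6}  so sig = ⟨2 | 1⟩
  • {3,6}:  v_{3} + v_{6} = v_{1}  so sig = ⟨2 | 1⟩
  • {4,5}:  v_{4} + v_{5} = v_{6}  so sig = ⟨2 | 1⟩
  • {4,6}:  v_{4} + v_{6} = v_{8}  so sig = ⟨2 | 1⟩
  • {6,7}:  v_{6} + v_{7} = v_{4}  so sig = ⟨2 | 1⟩
  • {6,9}:  v_{6} + v_{9} = v_{2}  so sig = ⟨2 | 1⟩
  • {3,4}:  v_{3} + v_{4} = v_{1} + v_{7}  so sig = ⟨2 | 1 1⟩
  • {3,8}:  v_{3} + v_{8} = v_{1} + v_{4}  so sig = ⟨2 | 1 1⟩
  • {4,9}:  v_{4} + v_{9} = v_{2} + v_{7}  so sig = ⟨2 | 1 1⟩
  • {8,9}:  v_{8} + v_{9} = v_{2} + v_{4}  so sig = ⟨2 | 1 1⟩
  • {5,8}:  v_{5} + v_{8} = 2·v_{6}  so sig = ⟨2 | 2⟩
  • {7,8}:  v_{7} + v_{8} = 2·v_{4}  so sig = ⟨2 | 2⟩

Sorted signature multiset PRS(X):
    |P|=2: 15 collections, coeffs (), (), (), (1), (1), (1), (1), (1), (1), (1,1), (1,1), (1,1), (1,1), (2), (2)


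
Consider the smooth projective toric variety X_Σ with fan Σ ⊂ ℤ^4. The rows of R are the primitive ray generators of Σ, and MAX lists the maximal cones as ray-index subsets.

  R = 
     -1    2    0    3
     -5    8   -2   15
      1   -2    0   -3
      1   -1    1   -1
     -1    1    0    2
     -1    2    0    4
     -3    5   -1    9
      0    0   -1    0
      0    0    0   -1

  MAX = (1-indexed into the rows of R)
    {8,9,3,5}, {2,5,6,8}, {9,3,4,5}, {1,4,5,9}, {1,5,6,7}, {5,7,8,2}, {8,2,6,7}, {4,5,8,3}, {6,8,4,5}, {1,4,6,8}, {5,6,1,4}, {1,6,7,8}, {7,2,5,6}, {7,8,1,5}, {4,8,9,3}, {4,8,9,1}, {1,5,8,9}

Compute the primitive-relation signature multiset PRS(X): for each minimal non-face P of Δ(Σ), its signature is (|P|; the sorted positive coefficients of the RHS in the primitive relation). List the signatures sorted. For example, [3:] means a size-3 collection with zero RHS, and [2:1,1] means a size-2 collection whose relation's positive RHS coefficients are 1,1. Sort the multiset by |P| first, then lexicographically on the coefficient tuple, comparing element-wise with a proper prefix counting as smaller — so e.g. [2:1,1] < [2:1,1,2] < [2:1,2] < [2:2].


|primitive collections| = 14. Relations:

  {1,3}:  v_{1} + v_{3} = 0 — sig = [2:]
  {6,9}:  v_{6} + v_{9} = v_{1} — sig = [2:1]
  {3,6}:  v_{3} + v_{6} = v_{4} + v_{5} + v_{8} — sig = [2:1,1,1]
  {3,7}:  v_{3} + v_{7} = v_{5} + v_{6} + v_{8} — sig = [2:1,1,1]
  {2,9}:  v_{2} + v_{9} = v_{1} + v_{5} + v_{7} + v_{8} — sig = [2:1,1,1,1]
  {7,9}:  v_{7} + v_{9} = 2·v_{1} + v_{5} + v_{8} — sig = [2:1,1,2]
  {2,4}:  v_{2} + v_{4} = v_{5} + 3·v_{6} + v_{8} — sig = [2:1,1,3]
  {1,2}:  v_{1} + v_{2} = 2·v_{7} — sig = [2:2]
  {4,7}:  v_{4} + v_{7} = 2·v_{6} — sig = [2:2]
  {2,3}:  v_{2} + v_{3} = 2·v_{5} + 2·v_{6} + 2·v_{8} — sig = [2:2,2,2]
  {4,5,8,9}:  v_{4} + v_{5} + v_{8} + v_{9} = 0 — sig = [4:]
  {1,4,5,8}:  v_{1} + v_{4} + v_{5} + v_{8} = v_{6} — sig = [4:1]
  {1,5,6,8}:  v_{1} + v_{5} + v_{6} + v_{8} = v_{7} — sig = [4:1]
  {5,6,7,8}:  v_{5} + v_{6} + v_{7} + v_{8} = v_{2} — sig = [4:1]

Signatures (|P|; sorted positive RHS coefficients), sorted:
    |P|=2: 10 collections, coeffs (), (1), (1,1,1), (1,1,1), (1,1,1,1), (1,1,2), (1,1,3), (2), (2), (2,2,2)
    |P|=4: 4 collections, coeffs (), (1), (1), (1)


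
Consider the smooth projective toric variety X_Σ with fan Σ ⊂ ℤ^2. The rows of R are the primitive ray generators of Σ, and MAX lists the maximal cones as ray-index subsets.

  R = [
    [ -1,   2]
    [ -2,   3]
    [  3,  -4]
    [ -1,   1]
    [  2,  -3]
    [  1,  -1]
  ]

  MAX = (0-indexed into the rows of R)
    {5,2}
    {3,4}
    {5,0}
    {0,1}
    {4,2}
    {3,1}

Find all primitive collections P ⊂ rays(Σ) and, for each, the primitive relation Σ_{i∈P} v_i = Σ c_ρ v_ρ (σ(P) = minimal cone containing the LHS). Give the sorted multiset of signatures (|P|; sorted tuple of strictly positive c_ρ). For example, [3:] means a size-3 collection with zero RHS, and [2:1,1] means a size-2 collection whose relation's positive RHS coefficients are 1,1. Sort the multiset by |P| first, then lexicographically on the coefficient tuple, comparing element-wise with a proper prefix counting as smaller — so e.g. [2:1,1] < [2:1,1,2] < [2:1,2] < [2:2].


Δ(Σ) — 6 vertices, 9 min non-faces:

  • {1,4}:  v_{1} + v_{4} = 0  ⇒ sig = [2:]
  • {3,5}:  v_{3} + v_{5} = 0  ⇒ sig = [2:]
  • {0,3}:  v_{0} + v_{3} = v_{1}  ⇒ sig = [2:1]
  • {0,4}:  v_{0} + v_{4} = v_{5}  ⇒ sig = [2:1]
  • {1,2}:  v_{1} + v_{2} = v_{5}  ⇒ sig = [2:1]
  • {1,5}:  v_{1} + v_{5} = v_{0}  ⇒ sig = [2:1]
  • {2,3}:  v_{2} + v_{3} = v_{4}  ⇒ sig = [2:1]
  • {4,5}:  v_{4} + v_{5} = v_{2}  ⇒ sig = [2:1]
  • {0,2}:  v_{0} + v_{2} = 2·v_{5}  ⇒ sig = [2:2]

so the primitive-relation signature multiset is
    |P|=2: 9 collections, coeffs (), (), (1), (1), (1), (1), (1), (1), (2)


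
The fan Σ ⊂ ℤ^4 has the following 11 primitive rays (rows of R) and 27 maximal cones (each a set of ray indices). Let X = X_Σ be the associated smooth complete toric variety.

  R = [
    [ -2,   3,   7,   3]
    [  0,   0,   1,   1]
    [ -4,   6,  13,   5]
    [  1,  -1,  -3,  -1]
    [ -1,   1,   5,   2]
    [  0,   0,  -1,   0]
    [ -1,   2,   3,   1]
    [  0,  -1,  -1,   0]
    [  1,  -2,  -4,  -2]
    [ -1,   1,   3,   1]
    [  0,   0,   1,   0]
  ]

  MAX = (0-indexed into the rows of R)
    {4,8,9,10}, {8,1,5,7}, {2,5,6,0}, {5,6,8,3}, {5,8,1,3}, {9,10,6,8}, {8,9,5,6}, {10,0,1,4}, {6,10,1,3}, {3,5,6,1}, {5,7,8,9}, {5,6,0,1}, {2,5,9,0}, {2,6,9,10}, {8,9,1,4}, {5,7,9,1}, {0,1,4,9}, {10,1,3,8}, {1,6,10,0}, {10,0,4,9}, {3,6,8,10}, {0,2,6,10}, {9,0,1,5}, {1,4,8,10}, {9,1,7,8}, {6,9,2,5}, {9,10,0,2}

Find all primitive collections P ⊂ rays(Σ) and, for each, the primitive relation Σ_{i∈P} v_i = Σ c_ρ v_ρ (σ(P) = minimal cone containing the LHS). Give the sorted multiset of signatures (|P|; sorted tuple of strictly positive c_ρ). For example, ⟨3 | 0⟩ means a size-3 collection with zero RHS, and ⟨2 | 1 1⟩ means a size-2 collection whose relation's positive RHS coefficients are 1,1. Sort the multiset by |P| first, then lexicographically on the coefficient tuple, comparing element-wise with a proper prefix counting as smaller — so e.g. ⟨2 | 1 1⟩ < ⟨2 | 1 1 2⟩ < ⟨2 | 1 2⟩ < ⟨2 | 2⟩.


|primitive collections| = 22. Relations:

  P={3,9}:  v_{3} + v_{9} = 0  so sig = ⟨2 | 0⟩
  P={5,10}:  v_{5} + v_{10} = 0  so sig = ⟨2 | 0⟩
  P={0,8}:  v_{0} + v_{8} = v_{9}  so sig = ⟨2 | 1⟩
  P={0,3}:  v_{0} + v_{3} = v_{1} + v_{6}  so sig = ⟨2 | 1 1⟩
  P={2,3}:  v_{2} + v_{3} = v_{0} + v_{6}  so sig = ⟨2 | 1 1⟩
  P={3,4}:  v_{3} + v_{4} = v_{1} + v_{10}  so sig = ⟨2 | 1 1⟩
  P={4,5}:  v_{4} + v_{5} = v_{1} + v_{9}  so sig = ⟨2 | 1 1⟩
  P={4,6}:  v_{4} + v_{6} = v_{0} + v_{10}  so sig = ⟨2 | 1 1⟩
  P={6,7}:  v_{6} + v_{7} = v_{5} + v_{9}  so sig = ⟨2 | 1 1⟩
  P={3,7}:  v_{3} + v_{7} = v_{1} + v_{5} + v_{8}  so sig = ⟨2 | 1 1 1⟩
  P={7,10}:  v_{7} + v_{10} = v_{1} + v_{8} + v_{9}  so sig = ⟨2 | 1 1 1⟩
  P={0,7}:  v_{0} + v_{7} = v_{1} + v_{5} + 2·v_{9}  so sig = ⟨2 | 1 1 2⟩
  P={2,4}:  v_{2} + v_{4} = 2·v_{0} + v_{9} + v_{10}  so sig = ⟨2 | 1 1 2⟩
  P={2,7}:  v_{2} + v_{7} = v_{0} + v_{5} + 2·v_{9}  so sig = ⟨2 | 1 1 2⟩
  P={2,8}:  v_{2} + v_{8} = v_{6} + 2·v_{9}  so sig = ⟨2 | 1 2⟩
  P={4,7}:  v_{4} + v_{7} = 2·v_{1} + v_{8} + 2·v_{9}  so sig = ⟨2 | 1 2 2⟩
  P={1,2}:  v_{1} + v_{2} = 2·v_{0}  so sig = ⟨2 | 2⟩
  P={1,6,8}:  v_{1} + v_{6} + v_{8} = 0  so sig = ⟨3 | 0⟩
  P={0,6,9}:  v_{0} + v_{6} + v_{9} = v_{2}  so sig = ⟨3 | 1⟩
  P={1,6,9}:  v_{1} + v_{6} + v_{9} = v_{0}  so sig = ⟨3 | 1⟩
  P={1,9,10}:  v_{1} + v_{9} + v_{10} = v_{4}  so sig = ⟨3 | 1⟩
  P={1,5,8,9}:  v_{1} + v_{5} + v_{8} + v_{9} = v_{7}  so sig = ⟨4 | 1⟩

Hence PRS(X_Σ) =
[⟨2 | 0⟩, ⟨2 | 0⟩, ⟨2 | 1⟩, ⟨2 | 1 1⟩, ⟨2 | 1 1⟩, ⟨2 | 1 1⟩, ⟨2 | 1 1⟩, ⟨2 | 1 1⟩, ⟨2 | 1 1⟩, ⟨2 | 1 1 1⟩, ⟨2 | 1 1 1⟩, ⟨2 | 1 1 2⟩, ⟨2 | 1 1 2⟩, ⟨2 | 1 1 2⟩, ⟨2 | 1 2⟩, ⟨2 | 1 2 2⟩, ⟨2 | 2⟩, ⟨3 | 0⟩, ⟨3 | 1⟩, ⟨3 | 1⟩, ⟨3 | 1⟩, ⟨4 | 1⟩]


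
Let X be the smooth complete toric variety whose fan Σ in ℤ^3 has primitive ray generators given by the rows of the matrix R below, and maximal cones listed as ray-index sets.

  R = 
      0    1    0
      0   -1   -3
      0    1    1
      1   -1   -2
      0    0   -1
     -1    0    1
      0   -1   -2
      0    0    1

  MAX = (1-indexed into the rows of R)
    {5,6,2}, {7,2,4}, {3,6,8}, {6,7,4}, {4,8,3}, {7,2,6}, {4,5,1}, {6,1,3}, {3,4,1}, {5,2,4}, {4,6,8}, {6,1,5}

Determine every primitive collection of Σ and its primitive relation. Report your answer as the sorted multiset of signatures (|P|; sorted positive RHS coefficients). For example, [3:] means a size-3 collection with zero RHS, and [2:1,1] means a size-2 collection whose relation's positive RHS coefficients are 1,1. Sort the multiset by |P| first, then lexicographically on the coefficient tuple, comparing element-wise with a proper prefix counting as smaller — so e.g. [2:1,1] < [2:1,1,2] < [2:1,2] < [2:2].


14 collections generate NE(X_Σ); each relation:

  • {5,8}:  v_{5} + v_{8} = 0  so sig = [2:]
  • {1,8}:  v_{1} + v_{8} = v_{3}  so sig = [2:1]
  • {2,8}:  v_{2} + v_{8} = v_{7}  so sig = [2:1]
  • {3,5}:  v_{3} + v_{5} = v_{1}  so sig = [2:1]
  • {3,7}:  v_{3} + v_{7} = v_{5}  so sig = [2:1]
  • {5,7}:  v_{5} + v_{7} = v_{2}  so sig = [2:1]
  • {7,8}:  v_{7} + v_{8} = v_{4} + v_{6}  so sig = [2:1,1]
  • {1,7}:  v_{1} + v_{7} = 2·v_{5}  so sig = [2:2]
  • {2,3}:  v_{2} + v_{3} = 2·v_{5}  so sig = [2:2]
  • {1,2}:  v_{1} + v_{2} = 3·v_{5}  so sig = [2:3]
  • {3,4,6}:  v_{3} + v_{4} + v_{6} = 0  so sig = [3:]
  • {1,4,6}:  v_{1} + v_{4} + v_{6} = v_{5}  so sig = [3:1]
  • {4,5,6}:  v_{4} + v_{5} + v_{6} = v_{7}  so sig = [3:1]
  • {2,4,6}:  v_{2} + v_{4} + v_{6} = 2·v_{7}  so sig = [3:2]

Signatures (|P|; sorted positive RHS coefficients), sorted:
    |P|=2: 10 collections, coeffs (), (1), (1), (1), (1), (1), (1,1), (2), (2), (3)
    |P|=3: 4 collections, coeffs (), (1), (1), (2)


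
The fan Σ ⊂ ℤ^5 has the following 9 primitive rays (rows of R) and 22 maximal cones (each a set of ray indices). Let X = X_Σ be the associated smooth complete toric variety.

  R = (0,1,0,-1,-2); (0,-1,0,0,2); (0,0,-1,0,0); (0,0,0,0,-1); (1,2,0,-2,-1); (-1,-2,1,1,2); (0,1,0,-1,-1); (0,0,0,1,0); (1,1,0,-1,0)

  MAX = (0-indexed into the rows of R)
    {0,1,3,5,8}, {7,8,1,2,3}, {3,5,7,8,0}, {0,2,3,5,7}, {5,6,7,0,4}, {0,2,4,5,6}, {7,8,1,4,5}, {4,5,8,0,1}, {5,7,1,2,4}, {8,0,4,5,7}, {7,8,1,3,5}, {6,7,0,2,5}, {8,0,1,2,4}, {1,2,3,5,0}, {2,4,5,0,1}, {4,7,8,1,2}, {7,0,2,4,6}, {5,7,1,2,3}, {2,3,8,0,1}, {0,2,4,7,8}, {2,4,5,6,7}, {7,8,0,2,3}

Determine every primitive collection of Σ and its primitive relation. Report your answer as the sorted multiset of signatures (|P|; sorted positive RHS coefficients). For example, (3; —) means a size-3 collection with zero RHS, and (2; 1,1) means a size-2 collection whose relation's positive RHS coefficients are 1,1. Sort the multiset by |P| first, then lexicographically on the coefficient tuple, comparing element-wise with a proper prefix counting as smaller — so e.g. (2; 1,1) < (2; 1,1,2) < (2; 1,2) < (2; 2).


7 minimal non-faces of Δ(Σ) (on 9 rays):

  P={3,6}:  v_{3} + v_{6} = v_{0} — sig = (2; 1)
  P={6,8}:  v_{6} + v_{8} = v_{4} — sig = (2; 1)
  P={3,4}:  v_{3} + v_{4} = v_{0} + v_{8} — sig = (2; 1,1)
  P={1,6}:  v_{1} + v_{6} = v_{2} + v_{4} + v_{5} — sig = (2; 1,1,1)
  P={0,1,7}:  v_{0} + v_{1} + v_{7} = 0 — sig = (3; —)
  P={2,5,8}:  v_{2} + v_{5} + v_{8} = v_{1} — sig = (3; 1)
  P={0,2,4,5,7}:  v_{0} + v_{2} + v_{4} + v_{5} + v_{7} = v_{6} — sig = (5; 1)

Sorted signature multiset PRS(X):
[(2; 1), (2; 1), (2; 1,1), (2; 1,1,1), (3; —), (3; 1), (5; 1)]


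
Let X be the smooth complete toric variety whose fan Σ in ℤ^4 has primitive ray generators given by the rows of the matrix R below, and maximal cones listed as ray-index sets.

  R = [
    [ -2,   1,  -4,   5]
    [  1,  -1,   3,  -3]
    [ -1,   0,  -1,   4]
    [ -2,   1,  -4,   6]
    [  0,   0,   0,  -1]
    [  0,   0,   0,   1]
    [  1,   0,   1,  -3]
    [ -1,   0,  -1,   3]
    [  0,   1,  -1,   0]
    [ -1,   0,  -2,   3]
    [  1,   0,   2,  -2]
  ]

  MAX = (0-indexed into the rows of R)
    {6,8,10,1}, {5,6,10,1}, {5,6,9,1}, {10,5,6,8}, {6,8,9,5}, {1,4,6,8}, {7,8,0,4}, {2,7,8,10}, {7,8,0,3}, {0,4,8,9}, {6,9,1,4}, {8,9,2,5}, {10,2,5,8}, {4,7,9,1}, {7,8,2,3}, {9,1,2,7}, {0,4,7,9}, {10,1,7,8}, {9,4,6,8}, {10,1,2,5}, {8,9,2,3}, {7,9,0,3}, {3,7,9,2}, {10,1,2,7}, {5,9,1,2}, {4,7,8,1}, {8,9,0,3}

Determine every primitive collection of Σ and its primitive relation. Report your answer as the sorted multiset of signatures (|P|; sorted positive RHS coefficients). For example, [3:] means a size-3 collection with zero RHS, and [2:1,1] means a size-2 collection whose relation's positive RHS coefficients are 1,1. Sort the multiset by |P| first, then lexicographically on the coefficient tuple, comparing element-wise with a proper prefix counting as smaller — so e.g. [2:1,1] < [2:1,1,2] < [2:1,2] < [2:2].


Primitive collections (21):

  • {4,5}:  v_{4} + v_{5} = 0  ⇒ sig = [2:]
  • {6,7}:  v_{6} + v_{7} = 0  ⇒ sig = [2:]
  • {0,5}:  v_{0} + v_{5} = v_{3}  ⇒ sig = [2:1]
  • {1,3}:  v_{1} + v_{3} = v_{7}  ⇒ sig = [2:1]
  • {2,4}:  v_{2} + v_{4} = v_{7}  ⇒ sig = [2:1]
  • {2,6}:  v_{2} + v_{6} = v_{5}  ⇒ sig = [2:1]
  • {3,4}:  v_{3} + v_{4} = v_{0}  ⇒ sig = [2:1]
  • {5,7}:  v_{5} + v_{7} = v_{2}  ⇒ sig = [2:1]
  • {9,10}:  v_{9} + v_{10} = v_{5}  ⇒ sig = [2:1]
  • {0,1}:  v_{0} + v_{1} = v_{4} + v_{7}  ⇒ sig = [2:1,1]
  • {0,2}:  v_{0} + v_{2} = v_{3} + v_{7}  ⇒ sig = [2:1,1]
  • {0,10}:  v_{0} + v_{10} = v_{7} + v_{8}  ⇒ sig = [2:1,1]
  • {3,6}:  v_{3} + v_{6} = v_{8} + v_{9}  ⇒ sig = [2:1,1]
  • {3,10}:  v_{3} + v_{10} = v_{2} + v_{8}  ⇒ sig = [2:1,1]
  • {4,10}:  v_{4} + v_{10} = v_{1} + v_{8}  ⇒ sig = [2:1,1]
  • {0,6}:  v_{0} + v_{6} = v_{4} + v_{8} + v_{9}  ⇒ sig = [2:1,1,1]
  • {3,5}:  v_{3} + v_{5} = v_{2} + v_{8} + v_{9}  ⇒ sig = [2:1,1,1]
  • {1,8,9}:  v_{1} + v_{8} + v_{9} = 0  ⇒ sig = [3:]
  • {1,5,8}:  v_{1} + v_{5} + v_{8} = v_{10}  ⇒ sig = [3:1]
  • {7,8,9}:  v_{7} + v_{8} + v_{9} = v_{3}  ⇒ sig = [3:1]
  • {1,2,8}:  v_{1} + v_{2} + v_{8} = v_{7} + v_{10}  ⇒ sig = [3:1,1]

so the primitive-relation signature multiset is
    |P|=2: 17 collections, coeffs (), (), (1), (1), (1), (1), (1), (1), (1), (1,1), (1,1), (1,1), (1,1), (1,1), (1,1), (1,1,1), (1,1,1)
    |P|=3: 4 collections, coeffs (), (1), (1), (1,1)


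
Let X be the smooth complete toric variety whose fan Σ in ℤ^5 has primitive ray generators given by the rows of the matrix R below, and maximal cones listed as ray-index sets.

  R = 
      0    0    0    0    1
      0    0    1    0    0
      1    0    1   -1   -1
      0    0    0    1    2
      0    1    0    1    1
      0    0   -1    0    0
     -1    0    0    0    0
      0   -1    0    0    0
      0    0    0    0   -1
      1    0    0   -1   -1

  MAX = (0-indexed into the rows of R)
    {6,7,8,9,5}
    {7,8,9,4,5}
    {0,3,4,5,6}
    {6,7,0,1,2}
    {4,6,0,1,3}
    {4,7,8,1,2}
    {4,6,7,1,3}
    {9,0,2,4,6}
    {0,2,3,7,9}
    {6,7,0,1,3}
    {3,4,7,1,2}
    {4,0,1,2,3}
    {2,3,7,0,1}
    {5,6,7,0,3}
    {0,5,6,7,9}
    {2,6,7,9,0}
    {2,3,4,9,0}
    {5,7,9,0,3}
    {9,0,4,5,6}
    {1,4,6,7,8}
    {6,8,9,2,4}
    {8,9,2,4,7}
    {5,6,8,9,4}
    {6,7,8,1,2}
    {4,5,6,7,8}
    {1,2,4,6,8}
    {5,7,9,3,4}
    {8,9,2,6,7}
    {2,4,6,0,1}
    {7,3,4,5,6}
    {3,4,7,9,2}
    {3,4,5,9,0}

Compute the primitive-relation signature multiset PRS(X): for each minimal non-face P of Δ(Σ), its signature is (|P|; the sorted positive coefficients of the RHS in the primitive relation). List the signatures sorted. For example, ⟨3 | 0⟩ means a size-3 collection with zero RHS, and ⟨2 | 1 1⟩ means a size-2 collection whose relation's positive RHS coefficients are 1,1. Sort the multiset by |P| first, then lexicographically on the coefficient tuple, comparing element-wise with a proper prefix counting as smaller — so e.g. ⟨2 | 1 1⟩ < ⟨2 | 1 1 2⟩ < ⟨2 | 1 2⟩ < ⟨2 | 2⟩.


Primitive collections (10):

  {0,8}:  v_{0} + v_{8} = 0 ; sig = ⟨2 | 0⟩
  {1,5}:  v_{1} + v_{5} = 0 ; sig = ⟨2 | 0⟩
  {1,9}:  v_{1} + v_{9} = v_{2} ; sig = ⟨2 | 1⟩
  {2,5}:  v_{2} + v_{5} = v_{9} ; sig = ⟨2 | 1⟩
  {3,8}:  v_{3} + v_{8} = v_{4} + v_{7} ; sig = ⟨2 | 1 1⟩
  {0,4,7}:  v_{0} + v_{4} + v_{7} = v_{3} ; sig = ⟨3 | 1⟩
  {3,6,9}:  v_{3} + v_{6} + v_{9} = v_{0} ; sig = ⟨3 | 1⟩
  {2,3,6}:  v_{2} + v_{3} + v_{6} = v_{0} + v_{1} ; sig = ⟨3 | 1 1⟩
  {4,6,7,9}:  v_{4} + v_{6} + v_{7} + v_{9} = 0 ; sig = ⟨4 | 0⟩
  {2,4,6,7}:  v_{2} + v_{4} + v_{6} + v_{7} = v_{1} ; sig = ⟨4 | 1⟩

Signatures (|P|; sorted positive RHS coefficients), sorted:
    ⟨2 | 0⟩
    ⟨2 | 0⟩
    ⟨2 | 1⟩
    ⟨2 | 1⟩
    ⟨2 | 1 1⟩
    ⟨3 | 1⟩
    ⟨3 | 1⟩
    ⟨3 | 1 1⟩
    ⟨4 | 0⟩
    ⟨4 | 1⟩


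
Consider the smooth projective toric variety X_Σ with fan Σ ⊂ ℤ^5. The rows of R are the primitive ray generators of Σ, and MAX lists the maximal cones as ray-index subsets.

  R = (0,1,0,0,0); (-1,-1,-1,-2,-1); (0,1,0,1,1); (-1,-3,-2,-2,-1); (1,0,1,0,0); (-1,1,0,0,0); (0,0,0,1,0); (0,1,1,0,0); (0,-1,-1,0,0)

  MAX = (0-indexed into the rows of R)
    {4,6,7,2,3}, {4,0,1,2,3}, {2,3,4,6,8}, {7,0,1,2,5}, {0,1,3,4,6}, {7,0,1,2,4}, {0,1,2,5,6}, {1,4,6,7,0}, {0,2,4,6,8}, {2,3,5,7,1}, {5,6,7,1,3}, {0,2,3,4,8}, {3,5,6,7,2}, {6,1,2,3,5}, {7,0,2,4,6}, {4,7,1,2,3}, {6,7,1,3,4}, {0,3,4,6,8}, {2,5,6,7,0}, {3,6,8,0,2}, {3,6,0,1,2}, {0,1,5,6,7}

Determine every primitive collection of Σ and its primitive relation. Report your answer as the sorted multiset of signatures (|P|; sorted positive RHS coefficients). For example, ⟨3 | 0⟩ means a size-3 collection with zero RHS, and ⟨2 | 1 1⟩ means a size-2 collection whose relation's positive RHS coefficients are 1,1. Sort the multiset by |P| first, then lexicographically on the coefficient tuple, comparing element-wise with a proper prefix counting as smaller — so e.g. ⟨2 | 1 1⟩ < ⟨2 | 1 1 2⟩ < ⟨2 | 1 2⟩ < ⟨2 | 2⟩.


Primitive collections (9):

  • {7,8}:  v_{7} + v_{8} = 0 ; sig = ⟨2 | 0⟩
  • {4,5}:  v_{4} + v_{5} = v_{7} ; sig = ⟨2 | 1⟩
  • {1,8}:  v_{1} + v_{8} = v_{0} + v_{3} ; sig = ⟨2 | 1 1⟩
  • {5,8}:  v_{5} + v_{8} = v_{1} + v_{2} + v_{6} ; sig = ⟨2 | 1 1 1⟩
  • {0,3,7}:  v_{0} + v_{3} + v_{7} = v_{1} ; sig = ⟨3 | 1⟩
  • {0,3,5}:  v_{0} + v_{3} + v_{5} = 2·v_{1} + v_{2} + v_{6} ; sig = ⟨3 | 1 1 2⟩
  • {1,2,4,6}:  v_{1} + v_{2} + v_{4} + v_{6} = 0 ; sig = ⟨4 | 0⟩
  • {1,2,6,7}:  v_{1} + v_{2} + v_{6} + v_{7} = v_{5} ; sig = ⟨4 | 1⟩
  • {0,2,3,4,6}:  v_{0} + v_{2} + v_{3} + v_{4} + v_{6} = v_{8} ; sig = ⟨5 | 1⟩

so the primitive-relation signature multiset is
    |P|=2: 4 collections, coeffs (), (1), (1,1), (1,1,1)
    |P|=3: 2 collections, coeffs (1), (1,1,2)
    |P|=4: 2 collections, coeffs (), (1)
    |P|=5: 1 collection, coeffs (1)


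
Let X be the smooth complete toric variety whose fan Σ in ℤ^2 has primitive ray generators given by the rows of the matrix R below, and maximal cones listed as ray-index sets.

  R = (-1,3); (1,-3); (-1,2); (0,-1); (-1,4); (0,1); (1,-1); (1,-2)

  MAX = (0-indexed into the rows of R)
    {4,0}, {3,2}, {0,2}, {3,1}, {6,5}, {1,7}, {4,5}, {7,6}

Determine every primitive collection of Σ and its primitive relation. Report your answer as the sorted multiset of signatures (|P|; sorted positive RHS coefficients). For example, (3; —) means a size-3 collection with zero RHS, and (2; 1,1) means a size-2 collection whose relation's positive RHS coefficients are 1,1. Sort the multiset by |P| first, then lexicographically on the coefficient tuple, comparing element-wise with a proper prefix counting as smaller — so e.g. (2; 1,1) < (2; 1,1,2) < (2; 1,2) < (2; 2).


Primitive collections (20):

  P={0,1}:  v_{0} + v_{1} = 0  ⇒ sig = (2; —)
  P={2,7}:  v_{2} + v_{7} = 0  ⇒ sig = (2; —)
  P={3,5}:  v_{3} + v_{5} = 0  ⇒ sig = (2; —)
  P={0,3}:  v_{0} + v_{3} = v_{2}  ⇒ sig = (2; 1)
  P={0,5}:  v_{0} + v_{5} = v_{4}  ⇒ sig = (2; 1)
  P={0,7}:  v_{0} + v_{7} = v_{5}  ⇒ sig = (2; 1)
  P={1,2}:  v_{1} + v_{2} = v_{3}  ⇒ sig = (2; 1)
  P={1,4}:  v_{1} + v_{4} = v_{5}  ⇒ sig = (2; 1)
  P={1,5}:  v_{1} + v_{5} = v_{7}  ⇒ sig = (2; 1)
  P={2,5}:  v_{2} + v_{5} = v_{0}  ⇒ sig = (2; 1)
  P={2,6}:  v_{2} + v_{6} = v_{5}  ⇒ sig = (2; 1)
  P={3,4}:  v_{3} + v_{4} = v_{0}  ⇒ sig = (2; 1)
  P={3,6}:  v_{3} + v_{6} = v_{7}  ⇒ sig = (2; 1)
  P={3,7}:  v_{3} + v_{7} = v_{1}  ⇒ sig = (2; 1)
  P={5,7}:  v_{5} + v_{7} = v_{6}  ⇒ sig = (2; 1)
  P={0,6}:  v_{0} + v_{6} = 2·v_{5}  ⇒ sig = (2; 2)
  P={1,6}:  v_{1} + v_{6} = 2·v_{7}  ⇒ sig = (2; 2)
  P={2,4}:  v_{2} + v_{4} = 2·v_{0}  ⇒ sig = (2; 2)
  P={4,7}:  v_{4} + v_{7} = 2·v_{5}  ⇒ sig = (2; 2)
  P={4,6}:  v_{4} + v_{6} = 3·v_{5}  ⇒ sig = (2; 3)

Sorted signature multiset PRS(X):
{ (2; —) ×3,  (2; 1) ×12,  (2; 2) ×4,  (2; 3) }


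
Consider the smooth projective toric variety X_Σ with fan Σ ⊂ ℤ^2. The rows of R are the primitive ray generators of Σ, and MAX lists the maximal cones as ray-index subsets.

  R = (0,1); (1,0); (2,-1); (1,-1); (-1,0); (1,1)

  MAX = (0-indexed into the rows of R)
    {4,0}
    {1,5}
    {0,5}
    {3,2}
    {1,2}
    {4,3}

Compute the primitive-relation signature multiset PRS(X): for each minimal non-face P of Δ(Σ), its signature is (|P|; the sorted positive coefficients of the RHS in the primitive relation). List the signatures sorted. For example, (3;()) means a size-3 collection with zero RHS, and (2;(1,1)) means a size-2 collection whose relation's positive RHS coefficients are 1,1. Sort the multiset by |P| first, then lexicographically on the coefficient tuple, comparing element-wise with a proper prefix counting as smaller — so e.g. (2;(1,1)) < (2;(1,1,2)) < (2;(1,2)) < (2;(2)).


|primitive collections| = 9. Relations:

  • {1,4}:  v_{1} + v_{4} = 0  →  sig = (2;())
  • {0,1}:  v_{0} + v_{1} = v_{5}  →  sig = (2;(1))
  • {0,3}:  v_{0} + v_{3} = v_{1}  →  sig = (2;(1))
  • {1,3}:  v_{1} + v_{3} = v_{2}  →  sig = (2;(1))
  • {2,4}:  v_{2} + v_{4} = v_{3}  →  sig = (2;(1))
  • {4,5}:  v_{4} + v_{5} = v_{0}  →  sig = (2;(1))
  • {0,2}:  v_{0} + v_{2} = 2·v_{1}  →  sig = (2;(2))
  • {3,5}:  v_{3} + v_{5} = 2·v_{1}  →  sig = (2;(2))
  • {2,5}:  v_{2} + v_{5} = 3·v_{1}  →  sig = (2;(3))

so the primitive-relation signature multiset is
    |P|=2: 9 collections, coeffs (), (1), (1), (1), (1), (1), (2), (2), (3)


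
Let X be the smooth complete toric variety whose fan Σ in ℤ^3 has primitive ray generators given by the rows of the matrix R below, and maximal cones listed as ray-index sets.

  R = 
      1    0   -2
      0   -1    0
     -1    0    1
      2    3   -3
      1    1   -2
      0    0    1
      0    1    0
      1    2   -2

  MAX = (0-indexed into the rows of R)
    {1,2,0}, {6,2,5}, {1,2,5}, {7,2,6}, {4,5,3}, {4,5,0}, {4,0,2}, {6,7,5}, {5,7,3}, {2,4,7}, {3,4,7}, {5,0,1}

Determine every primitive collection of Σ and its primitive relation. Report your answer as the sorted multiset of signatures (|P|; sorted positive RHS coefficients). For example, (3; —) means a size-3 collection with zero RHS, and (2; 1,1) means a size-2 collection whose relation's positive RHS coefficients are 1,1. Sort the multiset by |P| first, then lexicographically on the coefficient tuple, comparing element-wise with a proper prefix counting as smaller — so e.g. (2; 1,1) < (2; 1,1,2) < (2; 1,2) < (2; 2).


Δ(Σ) — 8 vertices, 14 min non-faces:

  P={1,6}:  v_{1} + v_{6} = 0  →  sig = (2; —)
  P={0,6}:  v_{0} + v_{6} = v_{4}  →  sig = (2; 1)
  P={1,4}:  v_{1} + v_{4} = v_{0}  →  sig = (2; 1)
  P={1,7}:  v_{1} + v_{7} = v_{4}  →  sig = (2; 1)
  P={4,6}:  v_{4} + v_{6} = v_{7}  →  sig = (2; 1)
  P={2,3}:  v_{2} + v_{3} = v_{6} + v_{7}  →  sig = (2; 1,1)
  P={1,3}:  v_{1} + v_{3} = 2·v_{4} + v_{5}  →  sig = (2; 1,2)
  P={3,6}:  v_{3} + v_{6} = v_{5} + 2·v_{7}  →  sig = (2; 1,2)
  P={0,3}:  v_{0} + v_{3} = 3·v_{4} + v_{5}  →  sig = (2; 1,3)
  P={0,7}:  v_{0} + v_{7} = 2·v_{4}  →  sig = (2; 2)
  P={0,2,5}:  v_{0} + v_{2} + v_{5} = 0  →  sig = (3; —)
  P={2,4,5}:  v_{2} + v_{4} + v_{5} = v_{6}  →  sig = (3; 1)
  P={4,5,7}:  v_{4} + v_{5} + v_{7} = v_{3}  →  sig = (3; 1)
  P={2,5,7}:  v_{2} + v_{5} + v_{7} = 2·v_{6}  →  sig = (3; 2)

so the primitive-relation signature multiset is
{ (2; —),  (2; 1) ×4,  (2; 1,1),  (2; 1,2) ×2,  (2; 1,3),  (2; 2),  (3; —),  (3; 1) ×2,  (3; 2) }
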